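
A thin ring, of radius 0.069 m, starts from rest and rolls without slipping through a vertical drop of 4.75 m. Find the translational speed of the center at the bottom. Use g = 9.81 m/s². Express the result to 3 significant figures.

For this body I = MR², i.e. k = I/(MR²) = 1.
Rolling without slipping gives ω = v/R, so the total kinetic energy is ½Mv² + ½Iω² = ½(1+k)Mv² = Mv².
Setting Mgh = Mv² gives v = √(2gh/(1+k)) = √(2·9.81·4.75/2) ≈ 6.83 m/s.

v ≈ 6.83 m/s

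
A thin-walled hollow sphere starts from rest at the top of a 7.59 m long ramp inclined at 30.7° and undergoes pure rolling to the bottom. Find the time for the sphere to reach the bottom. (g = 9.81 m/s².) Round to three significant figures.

With I = (2/3)MR², the ratio k = I/(MR²) is 2/3.
Along the incline Mg sinθ − f = Ma, and torque about the center fR = Iα = kMR²(a/R) gives f = kMa.
Hence a = g sinθ/(1+k) = 9.81×sin30.7°/1.667 = 3.005 m/s².
Starting from rest, L = ½at², so t = √(2L/a) = √(2×7.59/3.005) ≈ 2.25 s.

t ≈ 2.25 s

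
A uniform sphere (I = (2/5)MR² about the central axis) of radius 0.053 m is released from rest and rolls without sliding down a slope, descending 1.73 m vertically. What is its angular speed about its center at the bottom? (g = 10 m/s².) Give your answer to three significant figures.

With I = (2/5)MR², the ratio k = I/(MR²) is 0.4.
Pure rolling means v = ωR; then KE = ½Mv² + ½I(v/R)² = ½(1+k)Mv² = (7/10)Mv².
Energy conservation Mgh = ½(1+k)Mv² gives v = √(2gh/(1+k)) = √(2 × 10 × 1.73 / 1.4) = 4.971 m/s.
The angular speed follows from ω = v/R = 4.971/0.053 ≈ 93.8 rad/s.

ω ≈ 93.8 rad/s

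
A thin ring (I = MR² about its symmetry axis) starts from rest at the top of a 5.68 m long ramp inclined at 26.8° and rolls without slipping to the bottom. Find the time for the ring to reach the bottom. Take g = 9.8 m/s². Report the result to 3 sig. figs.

Here I = MR², so the shape factor k = I/(MR²) = 1.
Newton's second law down the slope: Mg sinθ − f = Ma. The torque equation fR = Iα (with α = a/R) gives f = kMa.
Hence a = g sinθ/(1+k) = 9.8×sin26.8°/2 = 2.209 m/s².
Starting from rest, L = ½at², so t = √(2L/a) = √(2×5.68/2.209) ≈ 2.27 s.

t ≈ 2.27 s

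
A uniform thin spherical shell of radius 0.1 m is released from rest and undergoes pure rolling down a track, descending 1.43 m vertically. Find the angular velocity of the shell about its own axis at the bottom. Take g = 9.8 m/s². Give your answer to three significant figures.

ω ≈ 41.0 rad/s

The moment of inertia is (2/3)MR², giving k ≡ I/(MR²) = 2/3.
Rolling without slipping gives ω = v/R, so the total kinetic energy is ½Mv² + ½Iω² = ½(1+k)Mv² = (5/6)Mv².
Energy conservation Mgh = ½(1+k)Mv² gives v = √(2gh/(1+k)) = √(2 × 9.8 × 1.43 / 1.667) = 4.101 m/s.
The angular speed follows from ω = v/R = 4.101/0.1 ≈ 41.0 rad/s.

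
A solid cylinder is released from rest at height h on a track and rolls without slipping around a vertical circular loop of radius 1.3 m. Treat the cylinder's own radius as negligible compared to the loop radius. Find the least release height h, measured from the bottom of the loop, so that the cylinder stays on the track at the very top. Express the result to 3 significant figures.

h_min ≈ 3.58 m

The moment of inertia is (1/2)MR², giving k ≡ I/(MR²) = 0.5.
At the top, contact is just lost when gravity alone supplies the centripetal force: Mg = Mv_top²/r, i.e. v_top² = gr.
With ω = v/R, the kinetic energy at speed v is ½(1+k)Mv² = (3/4)Mv².
Energy conservation from release (height h) to the top (height 2r): Mgh = Mg(2r) + (3/4)M·gr.
Thus h_min = 2r + (1+k)r/2 = r(2 + 1.5/2) = 1.3 × 2.75 ≈ 3.58 m.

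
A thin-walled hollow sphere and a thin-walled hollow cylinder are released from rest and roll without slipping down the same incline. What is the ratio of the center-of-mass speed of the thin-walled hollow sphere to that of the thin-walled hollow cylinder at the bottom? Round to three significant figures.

Each satisfies Mgh = ½(1+k)Mv² with k = I/(MR²), so v ∝ 1/√(1+k).
For the thin-walled hollow sphere k = 2/3; for the thin-walled hollow cylinder k = 1.
v₁/v₂ = √((1+k₂)/(1+k₁)) = √(2/1.667) ≈ 1.10.

v_ratio ≈ 1.10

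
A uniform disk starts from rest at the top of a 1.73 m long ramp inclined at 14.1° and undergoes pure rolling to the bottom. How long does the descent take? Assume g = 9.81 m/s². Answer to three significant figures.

With I = (1/2)MR², the ratio k = I/(MR²) is 0.5.
Translational: Mg sinθ − f = Ma. Rotational about the CM: fR = Iα = kMRa, so f = kMa.
Hence a = g sinθ/(1+k) = 9.81×sin14.1°/1.5 = 1.593 m/s².
Starting from rest, L = ½at², so t = √(2L/a) = √(2×1.73/1.593) ≈ 1.47 s.

t ≈ 1.47 s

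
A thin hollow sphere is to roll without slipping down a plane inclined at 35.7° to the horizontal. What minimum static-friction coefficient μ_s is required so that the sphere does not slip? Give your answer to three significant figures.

μ_min ≈ 0.287

Here I = (2/3)MR², so the shape factor k = I/(MR²) = 2/3.
Newton's second law down the slope: Mg sinθ − f = Ma. The torque equation fR = Iα (with α = a/R) gives f = kMa.
These give a = g sinθ/(1+k) and the required friction f = kMg sinθ/(1+k).
The normal force is N = Mg cosθ, so μ_min = f/N = k tanθ/(1+k).
μ_min = (2/3) × tan35.7° / 1.667 ≈ 0.287.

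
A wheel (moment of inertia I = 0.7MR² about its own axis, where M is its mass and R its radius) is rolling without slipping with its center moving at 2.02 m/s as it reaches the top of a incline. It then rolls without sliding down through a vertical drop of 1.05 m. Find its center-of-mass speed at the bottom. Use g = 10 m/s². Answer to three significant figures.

For this body I = 0.7MR², i.e. k = I/(MR²) = 0.7.
The rolling condition ω = v/R makes the rotational term ½I(v/R)² = ½kMv², so KE_total = ½(1+k)Mv² = (17/20)Mv².
Conserving energy between top and bottom: (17/20)Mv² = (17/20)Mv₀² + Mgh, hence v² = v₀² + 2gh/(1+k).
v = √(2.02² + 2×10×1.05/1.7) = √16.43 ≈ 4.05 m/s.

v ≈ 4.05 m/s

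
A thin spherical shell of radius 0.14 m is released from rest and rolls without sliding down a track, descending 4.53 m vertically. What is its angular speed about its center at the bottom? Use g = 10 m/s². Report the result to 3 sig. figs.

With I = (2/3)MR², the ratio k = I/(MR²) is 2/3.
Pure rolling means v = ωR; then KE = ½Mv² + ½I(v/R)² = ½(1+k)Mv² = (5/6)Mv².
Energy conservation Mgh = ½(1+k)Mv² gives v = √(2gh/(1+k)) = √(2 × 10 × 4.53 / 1.667) = 7.373 m/s.
The angular speed follows from ω = v/R = 7.373/0.14 ≈ 52.7 rad/s.

ω ≈ 52.7 rad/s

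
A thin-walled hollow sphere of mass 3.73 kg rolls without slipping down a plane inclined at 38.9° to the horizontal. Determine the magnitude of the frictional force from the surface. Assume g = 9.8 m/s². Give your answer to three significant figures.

f ≈ 9.18 N

With I = (2/3)MR², the ratio k = I/(MR²) is 2/3.
Newton's second law down the slope: Mg sinθ − f = Ma. The torque equation fR = Iα (with α = a/R) gives f = kMa.
Combining, a = g sinθ/(1+k) and f = kMa = kMg sinθ/(1+k).
f = (2/3) × 3.73 × 9.8 × sin38.9° / 1.667 ≈ 9.18 N.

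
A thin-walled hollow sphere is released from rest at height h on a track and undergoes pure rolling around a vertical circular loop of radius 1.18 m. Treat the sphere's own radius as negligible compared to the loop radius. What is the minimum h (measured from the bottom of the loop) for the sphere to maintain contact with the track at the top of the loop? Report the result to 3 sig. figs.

h_min ≈ 3.34 m

With I = (2/3)MR², the ratio k = I/(MR²) is 2/3.
At the top, contact is just lost when gravity alone supplies the centripetal force: Mg = Mv_top²/r, i.e. v_top² = gr.
With ω = v/R, the kinetic energy at speed v is ½(1+k)Mv² = (5/6)Mv².
Energy conservation from release (height h) to the top (height 2r): Mgh = Mg(2r) + (5/6)M·gr.
Thus h_min = 2r + (1+k)r/2 = r(2 + 1.667/2) = 1.18 × 2.833 ≈ 3.34 m.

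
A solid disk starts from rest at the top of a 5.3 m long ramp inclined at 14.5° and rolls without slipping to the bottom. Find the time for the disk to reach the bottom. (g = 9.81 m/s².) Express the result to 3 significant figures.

With I = (1/2)MR², the ratio k = I/(MR²) is 0.5.
Newton's second law down the slope: Mg sinθ − f = Ma. The torque equation fR = Iα (with α = a/R) gives f = kMa.
Hence a = g sinθ/(1+k) = 9.81×sin14.5°/1.5 = 1.637 m/s².
Starting from rest, L = ½at², so t = √(2L/a) = √(2×5.3/1.637) ≈ 2.54 s.

t ≈ 2.54 s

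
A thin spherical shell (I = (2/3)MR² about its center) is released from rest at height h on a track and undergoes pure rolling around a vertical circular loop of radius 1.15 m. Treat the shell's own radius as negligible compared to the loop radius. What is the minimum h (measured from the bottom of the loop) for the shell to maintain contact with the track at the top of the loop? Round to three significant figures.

h_min ≈ 3.26 m

Here I = (2/3)MR², so the shape factor k = I/(MR²) = 2/3.
At the top, contact is just lost when gravity alone supplies the centripetal force: Mg = Mv_top²/r, i.e. v_top² = gr.
With ω = v/R, the kinetic energy at speed v is ½(1+k)Mv² = (5/6)Mv².
Energy conservation from release (height h) to the top (height 2r): Mgh = Mg(2r) + (5/6)M·gr.
Thus h_min = 2r + (1+k)r/2 = r(2 + 1.667/2) = 1.15 × 2.833 ≈ 3.26 m.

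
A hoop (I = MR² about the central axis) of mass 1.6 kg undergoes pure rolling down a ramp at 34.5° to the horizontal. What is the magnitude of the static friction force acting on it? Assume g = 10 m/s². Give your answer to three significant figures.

The moment of inertia is MR², giving k ≡ I/(MR²) = 1.
Along the incline Mg sinθ − f = Ma, and torque about the center fR = Iα = kMR²(a/R) gives f = kMa.
Combining, a = g sinθ/(1+k) and f = kMa = kMg sinθ/(1+k).
f = 1 × 1.6 × 10 × sin34.5° / 2 ≈ 4.53 N.

f ≈ 4.53 N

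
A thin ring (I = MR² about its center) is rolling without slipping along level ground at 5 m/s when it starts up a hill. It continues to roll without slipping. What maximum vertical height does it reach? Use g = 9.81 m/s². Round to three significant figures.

h ≈ 2.55 m

The moment of inertia is MR², giving k ≡ I/(MR²) = 1.
Rolling without slipping gives ω = v/R, so the total kinetic energy is ½Mv² + ½Iω² = ½(1+k)Mv² = Mv².
At the top the kinetic energy is zero, so Mv₀² = Mgh.
Thus h = (1+k)v₀²/(2g) = 2 × 5² / (2 × 9.81) ≈ 2.55 m.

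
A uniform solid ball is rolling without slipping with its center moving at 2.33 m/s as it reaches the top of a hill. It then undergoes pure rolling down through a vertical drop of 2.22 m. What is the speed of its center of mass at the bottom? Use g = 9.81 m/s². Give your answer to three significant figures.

For this body I = (2/5)MR², i.e. k = I/(MR²) = 0.4.
Rolling without slipping gives ω = v/R, so the total kinetic energy is ½Mv² + ½Iω² = ½(1+k)Mv² = (7/10)Mv².
Energy conservation: (7/10)Mv₀² + Mgh = (7/10)Mv², so v² = v₀² + 2gh/(1+k).
v = √(2.33² + 2×9.81×2.22/1.4) = √36.54 ≈ 6.04 m/s.

v ≈ 6.04 m/s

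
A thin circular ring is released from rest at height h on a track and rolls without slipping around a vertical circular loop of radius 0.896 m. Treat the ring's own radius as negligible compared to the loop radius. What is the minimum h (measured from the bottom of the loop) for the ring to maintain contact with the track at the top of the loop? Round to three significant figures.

h_min ≈ 2.69 m

For this body I = MR², i.e. k = I/(MR²) = 1.
At the top, contact is just lost when gravity alone supplies the centripetal force: Mg = Mv_top²/r, i.e. v_top² = gr.
With ω = v/R, the kinetic energy at speed v is ½(1+k)Mv² = Mv².
Energy conservation from release (height h) to the top (height 2r): Mgh = Mg(2r) + M·gr.
Thus h_min = 2r + (1+k)r/2 = r(2 + 2/2) = 0.896 × 3 ≈ 2.69 m.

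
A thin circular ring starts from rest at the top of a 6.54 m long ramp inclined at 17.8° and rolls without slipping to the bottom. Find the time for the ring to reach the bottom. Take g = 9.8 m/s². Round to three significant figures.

t ≈ 2.96 s

The moment of inertia is MR², giving k ≡ I/(MR²) = 1.
Newton's second law down the slope: Mg sinθ − f = Ma. The torque equation fR = Iα (with α = a/R) gives f = kMa.
Hence a = g sinθ/(1+k) = 9.8×sin17.8°/2 = 1.498 m/s².
Starting from rest, L = ½at², so t = √(2L/a) = √(2×6.54/1.498) ≈ 2.96 s.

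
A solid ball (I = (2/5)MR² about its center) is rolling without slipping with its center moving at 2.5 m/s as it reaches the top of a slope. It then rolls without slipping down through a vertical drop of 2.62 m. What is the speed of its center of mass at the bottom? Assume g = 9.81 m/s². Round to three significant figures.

v ≈ 6.55 m/s

Here I = (2/5)MR², so the shape factor k = I/(MR²) = 0.4.
Rolling without slipping gives ω = v/R, so the total kinetic energy is ½Mv² + ½Iω² = ½(1+k)Mv² = (7/10)Mv².
Conserving energy between top and bottom: (7/10)Mv² = (7/10)Mv₀² + Mgh, hence v² = v₀² + 2gh/(1+k).
v = √(2.5² + 2×9.81×2.62/1.4) = √42.97 ≈ 6.55 m/s.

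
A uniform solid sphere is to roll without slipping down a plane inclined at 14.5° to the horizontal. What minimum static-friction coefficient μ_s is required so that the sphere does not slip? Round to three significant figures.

With I = (2/5)MR², the ratio k = I/(MR²) is 0.4.
Newton's second law down the slope: Mg sinθ − f = Ma. The torque equation fR = Iα (with α = a/R) gives f = kMa.
These give a = g sinθ/(1+k) and the required friction f = kMg sinθ/(1+k).
With N = Mg cosθ, the no-slip condition f ≤ μN gives μ_min = f/N = k tanθ/(1+k).
μ_min = 0.4 × tan14.5° / 1.4 ≈ 0.0739.

μ_min ≈ 0.0739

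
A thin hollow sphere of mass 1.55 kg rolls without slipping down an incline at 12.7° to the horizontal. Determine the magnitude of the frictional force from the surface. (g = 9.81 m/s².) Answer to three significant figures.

f ≈ 1.34 N

Here I = (2/3)MR², so the shape factor k = I/(MR²) = 2/3.
Newton's second law down the slope: Mg sinθ − f = Ma. The torque equation fR = Iα (with α = a/R) gives f = kMa.
Combining, a = g sinθ/(1+k) and f = kMa = kMg sinθ/(1+k).
f = (2/3) × 1.55 × 9.81 × sin12.7° / 1.667 ≈ 1.34 N.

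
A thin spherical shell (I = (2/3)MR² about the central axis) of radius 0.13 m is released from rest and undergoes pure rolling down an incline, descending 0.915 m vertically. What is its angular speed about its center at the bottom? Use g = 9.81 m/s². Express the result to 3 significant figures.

ω ≈ 25.2 rad/s

For this body I = (2/3)MR², i.e. k = I/(MR²) = 2/3.
Rolling without slipping gives ω = v/R, so the total kinetic energy is ½Mv² + ½Iω² = ½(1+k)Mv² = (5/6)Mv².
Energy conservation Mgh = ½(1+k)Mv² gives v = √(2gh/(1+k)) = √(2 × 9.81 × 0.915 / 1.667) = 3.282 m/s.
The angular speed follows from ω = v/R = 3.282/0.13 ≈ 25.2 rad/s.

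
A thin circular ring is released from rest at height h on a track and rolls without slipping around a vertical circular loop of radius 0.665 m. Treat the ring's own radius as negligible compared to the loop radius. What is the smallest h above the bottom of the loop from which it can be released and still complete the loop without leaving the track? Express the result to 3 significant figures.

With I = MR², the ratio k = I/(MR²) is 1.
At the top of the loop, the minimum-contact condition is Mg = Mv_top²/r, so v_top² = gr.
With ω = v/R, the kinetic energy at speed v is ½(1+k)Mv² = Mv².
Energy conservation from release (height h) to the top (height 2r): Mgh = Mg(2r) + M·gr.
Thus h_min = 2r + (1+k)r/2 = r(2 + 2/2) = 0.665 × 3 ≈ 2.00 m.

h_min ≈ 2.00 m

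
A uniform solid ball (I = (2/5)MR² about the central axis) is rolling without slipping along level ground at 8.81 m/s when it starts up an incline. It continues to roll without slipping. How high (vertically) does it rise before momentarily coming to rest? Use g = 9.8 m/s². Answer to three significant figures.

h ≈ 5.54 m

For this body I = (2/5)MR², i.e. k = I/(MR²) = 0.4.
Rolling without slipping gives ω = v/R, so the total kinetic energy is ½Mv² + ½Iω² = ½(1+k)Mv² = (7/10)Mv².
All of this converts to potential energy at the highest point: (7/10)Mv₀² = Mgh.
Thus h = (1+k)v₀²/(2g) = 1.4 × 8.81² / (2 × 9.8) ≈ 5.54 m.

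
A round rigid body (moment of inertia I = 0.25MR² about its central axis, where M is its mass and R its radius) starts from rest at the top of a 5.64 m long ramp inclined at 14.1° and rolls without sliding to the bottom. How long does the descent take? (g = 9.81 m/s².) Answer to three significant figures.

The moment of inertia is 0.25MR², giving k ≡ I/(MR²) = 0.25.
Along the incline Mg sinθ − f = Ma, and torque about the center fR = Iα = kMR²(a/R) gives f = kMa.
Hence a = g sinθ/(1+k) = 9.81×sin14.1°/1.25 = 1.912 m/s².
With constant a from rest, t = √(2L/a) = √(2·5.64/1.912) ≈ 2.43 s.

t ≈ 2.43 s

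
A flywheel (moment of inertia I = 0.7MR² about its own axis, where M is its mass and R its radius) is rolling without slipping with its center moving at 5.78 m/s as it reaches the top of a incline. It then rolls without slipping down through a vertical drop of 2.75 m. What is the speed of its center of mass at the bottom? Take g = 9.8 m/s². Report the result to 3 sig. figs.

v ≈ 8.07 m/s

Here I = 0.7MR², so the shape factor k = I/(MR²) = 0.7.
The rolling condition ω = v/R makes the rotational term ½I(v/R)² = ½kMv², so KE_total = ½(1+k)Mv² = (17/20)Mv².
Conserving energy between top and bottom: (17/20)Mv² = (17/20)Mv₀² + Mgh, hence v² = v₀² + 2gh/(1+k).
v = √(5.78² + 2×9.8×2.75/1.7) = √65.11 ≈ 8.07 m/s.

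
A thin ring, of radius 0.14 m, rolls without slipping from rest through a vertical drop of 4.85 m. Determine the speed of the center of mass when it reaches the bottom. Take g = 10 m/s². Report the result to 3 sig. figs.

The moment of inertia is MR², giving k ≡ I/(MR²) = 1.
Rolling without slipping gives ω = v/R, so the total kinetic energy is ½Mv² + ½Iω² = ½(1+k)Mv² = Mv².
Setting Mgh = Mv² gives v = √(2gh/(1+k)) = √(2·10·4.85/2) ≈ 6.96 m/s.

v ≈ 6.96 m/s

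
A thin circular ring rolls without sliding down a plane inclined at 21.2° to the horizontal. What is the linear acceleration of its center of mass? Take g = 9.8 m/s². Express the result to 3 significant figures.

a ≈ 1.77 m/s²

Here I = MR², so the shape factor k = I/(MR²) = 1.
Newton's second law down the slope: Mg sinθ − f = Ma. The torque equation fR = Iα (with α = a/R) gives f = kMa.
Eliminating f: Mg sinθ = (1+k)Ma, so a = g sinθ/(1+k) = 9.8 × sin21.2° / 2 ≈ 1.77 m/s².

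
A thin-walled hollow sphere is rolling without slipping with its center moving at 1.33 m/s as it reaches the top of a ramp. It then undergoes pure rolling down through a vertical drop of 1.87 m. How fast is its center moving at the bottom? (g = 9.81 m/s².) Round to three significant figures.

v ≈ 4.88 m/s

Here I = (2/3)MR², so the shape factor k = I/(MR²) = 2/3.
The rolling condition ω = v/R makes the rotational term ½I(v/R)² = ½kMv², so KE_total = ½(1+k)Mv² = (5/6)Mv².
Energy conservation: (5/6)Mv₀² + Mgh = (5/6)Mv², so v² = v₀² + 2gh/(1+k).
v = √(1.33² + 2×9.81×1.87/1.667) = √23.78 ≈ 4.88 m/s.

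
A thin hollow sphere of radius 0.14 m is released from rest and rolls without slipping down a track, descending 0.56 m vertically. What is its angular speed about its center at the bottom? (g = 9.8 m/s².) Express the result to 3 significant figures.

ω ≈ 18.3 rad/s

The moment of inertia is (2/3)MR², giving k ≡ I/(MR²) = 2/3.
Rolling without slipping gives ω = v/R, so the total kinetic energy is ½Mv² + ½Iω² = ½(1+k)Mv² = (5/6)Mv².
Energy conservation Mgh = ½(1+k)Mv² gives v = √(2gh/(1+k)) = √(2 × 9.8 × 0.56 / 1.667) = 2.566 m/s.
The angular speed follows from ω = v/R = 2.566/0.14 ≈ 18.3 rad/s.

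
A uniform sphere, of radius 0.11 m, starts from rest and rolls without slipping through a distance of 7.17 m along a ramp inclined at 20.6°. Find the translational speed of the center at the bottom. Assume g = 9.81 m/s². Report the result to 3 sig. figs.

v ≈ 5.95 m/s

The moment of inertia is (2/5)MR², giving k ≡ I/(MR²) = 0.4.
Pure rolling means v = ωR; then KE = ½Mv² + ½I(v/R)² = ½(1+k)Mv² = (7/10)Mv².
The vertical drop is h = L sinθ = 7.17 × sin20.6° = 2.523 m.
Energy conservation: Mgh = (7/10)Mv², so v = √(2gh/(1+k)) = √(2 × 9.81 × 2.523 / 1.4) ≈ 5.95 m/s.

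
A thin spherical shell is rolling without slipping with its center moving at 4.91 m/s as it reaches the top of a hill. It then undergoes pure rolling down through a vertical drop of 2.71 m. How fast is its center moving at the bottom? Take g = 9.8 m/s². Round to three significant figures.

For this body I = (2/3)MR², i.e. k = I/(MR²) = 2/3.
Pure rolling means v = ωR; then KE = ½Mv² + ½I(v/R)² = ½(1+k)Mv² = (5/6)Mv².
Energy conservation: (5/6)Mv₀² + Mgh = (5/6)Mv², so v² = v₀² + 2gh/(1+k).
v = √(4.91² + 2×9.8×2.71/1.667) = √55.98 ≈ 7.48 m/s.

v ≈ 7.48 m/s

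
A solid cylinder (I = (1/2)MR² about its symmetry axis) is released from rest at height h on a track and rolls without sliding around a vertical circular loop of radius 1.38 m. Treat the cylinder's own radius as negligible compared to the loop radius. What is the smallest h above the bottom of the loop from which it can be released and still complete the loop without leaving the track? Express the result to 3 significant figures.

h_min ≈ 3.80 m

For this body I = (1/2)MR², i.e. k = I/(MR²) = 0.5.
At the top, contact is just lost when gravity alone supplies the centripetal force: Mg = Mv_top²/r, i.e. v_top² = gr.
With ω = v/R, the kinetic energy at speed v is ½(1+k)Mv² = (3/4)Mv².
Energy conservation from release (height h) to the top (height 2r): Mgh = Mg(2r) + (3/4)M·gr.
Thus h_min = 2r + (1+k)r/2 = r(2 + 1.5/2) = 1.38 × 2.75 ≈ 3.80 m.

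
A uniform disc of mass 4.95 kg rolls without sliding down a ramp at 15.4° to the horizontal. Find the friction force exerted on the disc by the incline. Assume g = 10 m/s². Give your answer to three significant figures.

f ≈ 4.38 N

The moment of inertia is (1/2)MR², giving k ≡ I/(MR²) = 0.5.
Newton's second law down the slope: Mg sinθ − f = Ma. The torque equation fR = Iα (with α = a/R) gives f = kMa.
Combining, a = g sinθ/(1+k) and f = kMa = kMg sinθ/(1+k).
f = 0.5 × 4.95 × 10 × sin15.4° / 1.5 ≈ 4.38 N.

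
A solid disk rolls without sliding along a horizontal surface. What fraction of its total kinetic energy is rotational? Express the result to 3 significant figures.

The moment of inertia is (1/2)MR², giving k ≡ I/(MR²) = 0.5.
Since ω = v/R, the translational part is ½Mv² and the rotational part is ½I(v/R)² = ½kMv²; the total is ½(1+k)Mv².
The rotational fraction is therefore k/(1+k) = 0.5/1.5 ≈ 0.333.

fraction ≈ 0.333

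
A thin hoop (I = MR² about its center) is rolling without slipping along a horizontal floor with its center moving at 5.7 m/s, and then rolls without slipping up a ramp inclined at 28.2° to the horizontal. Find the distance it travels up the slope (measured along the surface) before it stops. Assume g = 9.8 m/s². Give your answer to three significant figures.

For this body I = MR², i.e. k = I/(MR²) = 1.
Pure rolling means v = ωR; then KE = ½Mv² + ½I(v/R)² = ½(1+k)Mv² = Mv².
Setting this equal to Mgh gives the vertical rise h = (1+k)v₀²/(2g) = 2×5.7²/(2×9.8) = 3.315 m.
The distance along the slope is d = h/sinθ = 3.315/sin28.2° ≈ 7.02 m.

d ≈ 7.02 m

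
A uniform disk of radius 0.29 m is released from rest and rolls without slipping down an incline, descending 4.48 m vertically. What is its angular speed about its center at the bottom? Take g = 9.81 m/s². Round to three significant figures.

ω ≈ 26.4 rad/s

Here I = (1/2)MR², so the shape factor k = I/(MR²) = 0.5.
The rolling condition ω = v/R makes the rotational term ½I(v/R)² = ½kMv², so KE_total = ½(1+k)Mv² = (3/4)Mv².
Energy conservation Mgh = ½(1+k)Mv² gives v = √(2gh/(1+k)) = √(2 × 9.81 × 4.48 / 1.5) = 7.655 m/s.
Then ω = v/R = 7.655 / 0.29 ≈ 26.4 rad/s.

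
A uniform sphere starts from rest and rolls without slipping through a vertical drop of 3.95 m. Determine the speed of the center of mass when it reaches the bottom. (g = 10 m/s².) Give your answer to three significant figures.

For this body I = (2/5)MR², i.e. k = I/(MR²) = 0.4.
Since it rolls without slipping, ω = v/R and KE = ½Mv² + ½Iω² = ½(1+k)Mv² = (7/10)Mv².
Energy conservation: Mgh = (7/10)Mv², so v = √(2gh/(1+k)) = √(2 × 10 × 3.95 / 1.4) ≈ 7.51 m/s.

v ≈ 7.51 m/s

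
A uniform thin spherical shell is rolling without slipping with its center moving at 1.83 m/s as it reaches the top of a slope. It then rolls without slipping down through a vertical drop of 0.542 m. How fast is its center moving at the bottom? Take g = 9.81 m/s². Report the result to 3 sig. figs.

v ≈ 3.12 m/s

Here I = (2/3)MR², so the shape factor k = I/(MR²) = 2/3.
The rolling condition ω = v/R makes the rotational term ½I(v/R)² = ½kMv², so KE_total = ½(1+k)Mv² = (5/6)Mv².
Energy conservation: (5/6)Mv₀² + Mgh = (5/6)Mv², so v² = v₀² + 2gh/(1+k).
v = √(1.83² + 2×9.81×0.542/1.667) = √9.729 ≈ 3.12 m/s.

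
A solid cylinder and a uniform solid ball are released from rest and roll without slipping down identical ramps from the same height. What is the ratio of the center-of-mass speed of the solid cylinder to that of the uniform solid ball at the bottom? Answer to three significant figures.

v_ratio ≈ 0.966

Each satisfies Mgh = ½(1+k)Mv² with k = I/(MR²), so v ∝ 1/√(1+k).
For the solid cylinder k = 0.5; for the uniform solid ball k = 0.4.
v₁/v₂ = √((1+k₂)/(1+k₁)) = √(1.4/1.5) ≈ 0.966.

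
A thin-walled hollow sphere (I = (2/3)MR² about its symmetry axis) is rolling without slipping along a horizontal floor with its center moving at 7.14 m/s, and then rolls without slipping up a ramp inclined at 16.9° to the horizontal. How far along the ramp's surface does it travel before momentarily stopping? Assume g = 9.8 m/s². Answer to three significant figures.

For this body I = (2/3)MR², i.e. k = I/(MR²) = 2/3.
The rolling condition ω = v/R makes the rotational term ½I(v/R)² = ½kMv², so KE_total = ½(1+k)Mv² = (5/6)Mv².
Setting this equal to Mgh gives the vertical rise h = (1+k)v₀²/(2g) = 1.667×7.14²/(2×9.8) = 4.335 m.
Along the incline, d = h/sinθ = 4.335/sin16.9° ≈ 14.9 m.

d ≈ 14.9 m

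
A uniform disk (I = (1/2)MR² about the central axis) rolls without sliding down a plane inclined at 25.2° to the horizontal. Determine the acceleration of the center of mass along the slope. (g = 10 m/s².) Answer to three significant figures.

a ≈ 2.84 m/s²

For this body I = (1/2)MR², i.e. k = I/(MR²) = 0.5.
Newton's second law down the slope: Mg sinθ − f = Ma. The torque equation fR = Iα (with α = a/R) gives f = kMa.
Eliminating f: Mg sinθ = (1+k)Ma, so a = g sinθ/(1+k) = 10 × sin25.2° / 1.5 ≈ 2.84 m/s².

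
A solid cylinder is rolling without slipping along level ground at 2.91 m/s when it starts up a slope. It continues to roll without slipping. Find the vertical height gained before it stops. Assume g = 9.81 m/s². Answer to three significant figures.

For this body I = (1/2)MR², i.e. k = I/(MR²) = 0.5.
The rolling condition ω = v/R makes the rotational term ½I(v/R)² = ½kMv², so KE_total = ½(1+k)Mv² = (3/4)Mv².
At the top the kinetic energy is zero, so (3/4)Mv₀² = Mgh.
Thus h = (1+k)v₀²/(2g) = 1.5 × 2.91² / (2 × 9.81) ≈ 0.647 m.

h ≈ 0.647 m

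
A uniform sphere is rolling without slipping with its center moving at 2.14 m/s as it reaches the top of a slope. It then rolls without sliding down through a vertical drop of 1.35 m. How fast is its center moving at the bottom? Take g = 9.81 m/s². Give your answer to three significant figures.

Here I = (2/5)MR², so the shape factor k = I/(MR²) = 0.4.
The rolling condition ω = v/R makes the rotational term ½I(v/R)² = ½kMv², so KE_total = ½(1+k)Mv² = (7/10)Mv².
Energy conservation: (7/10)Mv₀² + Mgh = (7/10)Mv², so v² = v₀² + 2gh/(1+k).
v = √(2.14² + 2×9.81×1.35/1.4) = √23.5 ≈ 4.85 m/s.

v ≈ 4.85 m/s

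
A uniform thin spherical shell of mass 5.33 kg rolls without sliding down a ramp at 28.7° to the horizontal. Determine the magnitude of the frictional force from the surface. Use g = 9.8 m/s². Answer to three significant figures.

For this body I = (2/3)MR², i.e. k = I/(MR²) = 2/3.
Along the incline Mg sinθ − f = Ma, and torque about the center fR = Iα = kMR²(a/R) gives f = kMa.
Combining, a = g sinθ/(1+k) and f = kMa = kMg sinθ/(1+k).
f = (2/3) × 5.33 × 9.8 × sin28.7° / 1.667 ≈ 10.0 N.

f ≈ 10.0 N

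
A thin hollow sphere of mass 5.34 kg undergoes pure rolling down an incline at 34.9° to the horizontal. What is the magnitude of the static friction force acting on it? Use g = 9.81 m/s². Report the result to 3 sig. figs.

f ≈ 12.0 N

The moment of inertia is (2/3)MR², giving k ≡ I/(MR²) = 2/3.
Newton's second law down the slope: Mg sinθ − f = Ma. The torque equation fR = Iα (with α = a/R) gives f = kMa.
Combining, a = g sinθ/(1+k) and f = kMa = kMg sinθ/(1+k).
f = (2/3) × 5.34 × 9.81 × sin34.9° / 1.667 ≈ 12.0 N.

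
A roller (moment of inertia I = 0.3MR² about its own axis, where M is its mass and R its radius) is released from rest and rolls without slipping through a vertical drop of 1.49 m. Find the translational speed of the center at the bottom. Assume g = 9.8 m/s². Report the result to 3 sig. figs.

v ≈ 4.74 m/s

The moment of inertia is 0.3MR², giving k ≡ I/(MR²) = 0.3.
Rolling without slipping gives ω = v/R, so the total kinetic energy is ½Mv² + ½Iω² = ½(1+k)Mv² = (13/20)Mv².
Setting Mgh = (13/20)Mv² gives v = √(2gh/(1+k)) = √(2·9.8·1.49/1.3) ≈ 4.74 m/s.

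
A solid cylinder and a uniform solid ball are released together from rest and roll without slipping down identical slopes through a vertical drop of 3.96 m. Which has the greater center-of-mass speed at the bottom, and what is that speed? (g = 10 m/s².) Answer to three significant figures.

For rolling without slipping, Mgh = ½(1+k)Mv² where k = I/(MR²), so v = √(2gh/(1+k)).
Solid cylinder: k = 0.5, giving v = √(2×10×3.96/1.5) = 7.266 m/s.
Uniform solid ball: k = 0.4, giving v = √(2×10×3.96/1.4) = 7.521 m/s.
The smaller k wins: the uniform solid ball, at ≈ 7.52 m/s.

the uniform solid ball, at v ≈ 7.52 m/s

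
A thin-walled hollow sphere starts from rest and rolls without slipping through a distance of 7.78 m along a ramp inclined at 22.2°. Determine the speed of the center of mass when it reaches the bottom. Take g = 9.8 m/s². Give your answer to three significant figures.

v ≈ 5.88 m/s

For this body I = (2/3)MR², i.e. k = I/(MR²) = 2/3.
Since it rolls without slipping, ω = v/R and KE = ½Mv² + ½Iω² = ½(1+k)Mv² = (5/6)Mv².
The vertical drop is h = L sinθ = 7.78 × sin22.2° = 2.94 m.
Energy conservation: Mgh = (5/6)Mv², so v = √(2gh/(1+k)) = √(2 × 9.8 × 2.94 / 1.667) ≈ 5.88 m/s.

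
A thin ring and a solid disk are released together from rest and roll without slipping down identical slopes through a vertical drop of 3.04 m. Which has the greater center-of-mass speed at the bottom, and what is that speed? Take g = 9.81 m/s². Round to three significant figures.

For rolling without slipping, Mgh = ½(1+k)Mv² where k = I/(MR²), so v = √(2gh/(1+k)).
Thin ring: k = 1, giving v = √(2×9.81×3.04/2) = 5.461 m/s.
Solid disk: k = 0.5, giving v = √(2×9.81×3.04/1.5) = 6.306 m/s.
The smaller k wins: the solid disk, at ≈ 6.31 m/s.

the solid disk, at v ≈ 6.31 m/s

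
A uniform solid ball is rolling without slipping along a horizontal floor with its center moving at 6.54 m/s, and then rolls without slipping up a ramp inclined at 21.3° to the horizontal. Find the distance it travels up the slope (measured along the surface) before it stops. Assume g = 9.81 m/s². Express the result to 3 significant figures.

d ≈ 8.40 m

For this body I = (2/5)MR², i.e. k = I/(MR²) = 0.4.
Since it rolls without slipping, ω = v/R and KE = ½Mv² + ½Iω² = ½(1+k)Mv² = (7/10)Mv².
Setting this equal to Mgh gives the vertical rise h = (1+k)v₀²/(2g) = 1.4×6.54²/(2×9.81) = 3.052 m.
Along the incline, d = h/sinθ = 3.052/sin21.3° ≈ 8.40 m.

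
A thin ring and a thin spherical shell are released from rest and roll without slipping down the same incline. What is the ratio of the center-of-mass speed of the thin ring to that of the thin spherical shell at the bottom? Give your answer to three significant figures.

v_ratio ≈ 0.913

Each satisfies Mgh = ½(1+k)Mv² with k = I/(MR²), so v ∝ 1/√(1+k).
For the thin ring k = 1; for the thin spherical shell k = 2/3.
v₁/v₂ = √((1+k₂)/(1+k₁)) = √(1.667/2) ≈ 0.913.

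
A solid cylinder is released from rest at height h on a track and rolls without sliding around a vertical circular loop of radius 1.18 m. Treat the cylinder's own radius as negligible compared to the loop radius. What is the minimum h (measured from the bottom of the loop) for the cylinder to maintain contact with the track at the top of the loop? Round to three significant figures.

h_min ≈ 3.25 m

With I = (1/2)MR², the ratio k = I/(MR²) is 0.5.
At the top, contact is just lost when gravity alone supplies the centripetal force: Mg = Mv_top²/r, i.e. v_top² = gr.
With ω = v/R, the kinetic energy at speed v is ½(1+k)Mv² = (3/4)Mv².
Energy conservation from release (height h) to the top (height 2r): Mgh = Mg(2r) + (3/4)M·gr.
Thus h_min = 2r + (1+k)r/2 = r(2 + 1.5/2) = 1.18 × 2.75 ≈ 3.25 m.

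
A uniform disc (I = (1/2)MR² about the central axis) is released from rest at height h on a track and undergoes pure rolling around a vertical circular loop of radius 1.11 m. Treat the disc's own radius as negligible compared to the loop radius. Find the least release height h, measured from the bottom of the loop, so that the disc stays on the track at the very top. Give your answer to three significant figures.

h_min ≈ 3.05 m

With I = (1/2)MR², the ratio k = I/(MR²) is 0.5.
At the top, contact is just lost when gravity alone supplies the centripetal force: Mg = Mv_top²/r, i.e. v_top² = gr.
With ω = v/R, the kinetic energy at speed v is ½(1+k)Mv² = (3/4)Mv².
Energy conservation from release (height h) to the top (height 2r): Mgh = Mg(2r) + (3/4)M·gr.
Thus h_min = 2r + (1+k)r/2 = r(2 + 1.5/2) = 1.11 × 2.75 ≈ 3.05 m.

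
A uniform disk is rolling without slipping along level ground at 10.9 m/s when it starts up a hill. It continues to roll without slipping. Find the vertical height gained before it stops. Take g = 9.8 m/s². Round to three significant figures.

h ≈ 9.09 m

With I = (1/2)MR², the ratio k = I/(MR²) is 0.5.
Rolling without slipping gives ω = v/R, so the total kinetic energy is ½Mv² + ½Iω² = ½(1+k)Mv² = (3/4)Mv².
All of this converts to potential energy at the highest point: (3/4)Mv₀² = Mgh.
Thus h = (1+k)v₀²/(2g) = 1.5 × 10.9² / (2 × 9.8) ≈ 9.09 m.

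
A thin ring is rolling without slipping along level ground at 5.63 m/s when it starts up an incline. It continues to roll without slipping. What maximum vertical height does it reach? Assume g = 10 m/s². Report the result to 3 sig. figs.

h ≈ 3.17 m

With I = MR², the ratio k = I/(MR²) is 1.
Since it rolls without slipping, ω = v/R and KE = ½Mv² + ½Iω² = ½(1+k)Mv² = Mv².
All of this converts to potential energy at the highest point: Mv₀² = Mgh.
Thus h = (1+k)v₀²/(2g) = 2 × 5.63² / (2 × 10) ≈ 3.17 m.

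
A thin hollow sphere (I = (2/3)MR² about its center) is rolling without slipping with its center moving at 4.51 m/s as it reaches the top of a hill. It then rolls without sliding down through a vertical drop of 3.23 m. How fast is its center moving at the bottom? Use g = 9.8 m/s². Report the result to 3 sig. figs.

v ≈ 7.64 m/s

The moment of inertia is (2/3)MR², giving k ≡ I/(MR²) = 2/3.
Pure rolling means v = ωR; then KE = ½Mv² + ½I(v/R)² = ½(1+k)Mv² = (5/6)Mv².
Energy conservation: (5/6)Mv₀² + Mgh = (5/6)Mv², so v² = v₀² + 2gh/(1+k).
v = √(4.51² + 2×9.8×3.23/1.667) = √58.32 ≈ 7.64 m/s.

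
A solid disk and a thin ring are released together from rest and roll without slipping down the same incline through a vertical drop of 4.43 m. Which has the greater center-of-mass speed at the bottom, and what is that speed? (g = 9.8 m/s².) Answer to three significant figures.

the solid disk, at v ≈ 7.61 m/s

For rolling without slipping, Mgh = ½(1+k)Mv² where k = I/(MR²), so v = √(2gh/(1+k)).
Solid disk: k = 0.5, giving v = √(2×9.8×4.43/1.5) = 7.608 m/s.
Thin ring: k = 1, giving v = √(2×9.8×4.43/2) = 6.589 m/s.
The smaller k wins: the solid disk, at ≈ 7.61 m/s.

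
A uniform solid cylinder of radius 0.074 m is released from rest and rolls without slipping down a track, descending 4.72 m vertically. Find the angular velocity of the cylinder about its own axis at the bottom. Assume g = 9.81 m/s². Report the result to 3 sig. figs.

ω ≈ 106 rad/s

The moment of inertia is (1/2)MR², giving k ≡ I/(MR²) = 0.5.
The rolling condition ω = v/R makes the rotational term ½I(v/R)² = ½kMv², so KE_total = ½(1+k)Mv² = (3/4)Mv².
Energy conservation Mgh = ½(1+k)Mv² gives v = √(2gh/(1+k)) = √(2 × 9.81 × 4.72 / 1.5) = 7.857 m/s.
Then ω = v/R = 7.857 / 0.074 ≈ 106 rad/s.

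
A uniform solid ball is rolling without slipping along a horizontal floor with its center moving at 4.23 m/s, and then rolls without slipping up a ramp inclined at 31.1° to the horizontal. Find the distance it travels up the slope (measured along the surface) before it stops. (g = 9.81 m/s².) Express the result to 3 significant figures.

The moment of inertia is (2/5)MR², giving k ≡ I/(MR²) = 0.4.
The rolling condition ω = v/R makes the rotational term ½I(v/R)² = ½kMv², so KE_total = ½(1+k)Mv² = (7/10)Mv².
Setting this equal to Mgh gives the vertical rise h = (1+k)v₀²/(2g) = 1.4×4.23²/(2×9.81) = 1.277 m.
Along the incline, d = h/sinθ = 1.277/sin31.1° ≈ 2.47 m.

d ≈ 2.47 m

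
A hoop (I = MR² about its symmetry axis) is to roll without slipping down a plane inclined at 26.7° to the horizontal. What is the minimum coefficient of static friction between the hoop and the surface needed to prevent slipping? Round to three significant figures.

μ_min ≈ 0.251

For this body I = MR², i.e. k = I/(MR²) = 1.
Newton's second law down the slope: Mg sinθ − f = Ma. The torque equation fR = Iα (with α = a/R) gives f = kMa.
These give a = g sinθ/(1+k) and the required friction f = kMg sinθ/(1+k).
With N = Mg cosθ, the no-slip condition f ≤ μN gives μ_min = f/N = k tanθ/(1+k).
μ_min = 1 × tan26.7° / 2 ≈ 0.251.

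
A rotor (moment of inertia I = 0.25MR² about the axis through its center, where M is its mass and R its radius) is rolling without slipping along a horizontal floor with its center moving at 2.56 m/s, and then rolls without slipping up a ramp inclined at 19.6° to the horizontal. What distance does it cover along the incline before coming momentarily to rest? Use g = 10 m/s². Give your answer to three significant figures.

d ≈ 1.22 m

With I = 0.25MR², the ratio k = I/(MR²) is 0.25.
The rolling condition ω = v/R makes the rotational term ½I(v/R)² = ½kMv², so KE_total = ½(1+k)Mv² = (5/8)Mv².
Setting this equal to Mgh gives the vertical rise h = (1+k)v₀²/(2g) = 1.25×2.56²/(2×10) = 0.4096 m.
The distance along the slope is d = h/sinθ = 0.4096/sin19.6° ≈ 1.22 m.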